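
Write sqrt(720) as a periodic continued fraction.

[26; (1, 4, 1, 52)]

Write x_i = (sqrt(720) + m_i)/d_i with (m_0, d_0) = (0, 1). a_0 = floor(sqrt(720)) = 26, since 26^2 = 676 <= 720 < 729 = 27^2.
Iterate m_{i+1} = d_i*a_i - m_i, d_{i+1} = (720 - m_{i+1}^2)/d_i, a_{i+1} = floor((a_0 + m_{i+1})/d_{i+1}):
  m_1 = 1*26 - 0 = 26, d_1 = (720 - 26^2)/1 = 44/1 = 44, a_1 = floor((26 + 26)/44) = 1.
  m_2 = 44*1 - 26 = 18, d_2 = (720 - 18^2)/44 = 396/44 = 9, a_2 = floor((26 + 18)/9) = 4.
  m_3 = 9*4 - 18 = 18, d_3 = (720 - 18^2)/9 = 396/9 = 44, a_3 = floor((26 + 18)/44) = 1.
  m_4 = 44*1 - 18 = 26, d_4 = (720 - 26^2)/44 = 44/44 = 1, a_4 = floor((26 + 26)/1) = 52.
  m_5 = 1*52 - 26 = 26, d_5 = (720 - 26^2)/1 = 44/1 = 44: (m_5, d_5) = (m_1, d_1) = (26, 44), so from here the quotients repeat a_1, ..., a_4; the period length is 4.
Hence the expansion of sqrt(720) is a_0 = 26 followed by the repeating block 1, 4, 1, 52 (period 4).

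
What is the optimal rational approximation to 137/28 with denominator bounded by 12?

Expand x = 137/28 as a continued fraction with the Euclidean algorithm:
  137 = 4*28 + 25, so a_0 = 4.
  28 = 1*25 + 3, so a_1 = 1.
  25 = 8*3 + 1, so a_2 = 8.
  3 = 3*1 + 0, so a_3 = 3.
so x = [4; 1, 8, 3].
Convergents (p_i = a_i*p_{i-1} + p_{i-2}, q_i = a_i*q_{i-1} + q_{i-2} with p_{-2}=0, p_{-1}=1, q_{-2}=1, q_{-1}=0), until the denominator exceeds 12:
  i=0: a_0=4, p_0 = 4*1 + 0 = 4, q_0 = 4*0 + 1 = 1.
  i=1: a_1=1, p_1 = 1*4 + 1 = 5, q_1 = 1*1 + 0 = 1.
  i=2: a_2=8, p_2 = 8*5 + 4 = 44, q_2 = 8*1 + 1 = 9.
  i=3: a_3=3, p_3 = 3*44 + 5 = 137, q_3 = 3*9 + 1 = 28.
q_3 = 28 > 12, so the last convergent with denominator <= 12 is p_2/q_2 = 44/9.
The closest fraction with denominator <= 12 is either p_2/q_2 or the intermediate fraction (k*p_2 + p_1)/(k*q_2 + q_1) with the largest k >= 1 whose denominator stays <= 12; these approach x as k grows, and every other convergent or intermediate fraction in range is farther away.
Largest k: floor((12 - q_1)/q_2) = floor((12 - 1)/9) = 1.
That gives (1*44 + 5)/(1*9 + 1) = 49/10.
Compare the errors: |x - 44/9| = |137*9 - 44*28|/(28*9) = 1/252, and |x - 49/10| = |137*10 - 49*28|/(28*10) = 2/280.
Cross-multiplying, 1*280 = 280 < 504 = 2*252, so 1/252 is smaller: the convergent 44/9 is closer to x than 49/10.

44/9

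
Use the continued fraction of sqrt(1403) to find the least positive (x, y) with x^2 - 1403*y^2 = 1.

(x, y) = (74726, 1995)

First expand sqrt(1403) as a continued fraction. With x_i = (sqrt(1403) + m_i)/d_i and (m_0, d_0) = (0, 1): a_0 = floor(sqrt(1403)) = 37, since 37^2 = 1369 <= 1403 < 1444 = 38^2.
Iterate m_{i+1} = d_i*a_i - m_i, d_{i+1} = (1403 - m_{i+1}^2)/d_i, a_{i+1} = floor((a_0 + m_{i+1})/d_{i+1}):
  m_1 = 1*37 - 0 = 37, d_1 = (1403 - 37^2)/1 = 34/1 = 34, a_1 = floor((37 + 37)/34) = 2.
  m_2 = 34*2 - 37 = 31, d_2 = (1403 - 31^2)/34 = 442/34 = 13, a_2 = floor((37 + 31)/13) = 5.
  m_3 = 13*5 - 31 = 34, d_3 = (1403 - 34^2)/13 = 247/13 = 19, a_3 = floor((37 + 34)/19) = 3.
  m_4 = 19*3 - 34 = 23, d_4 = (1403 - 23^2)/19 = 874/19 = 46, a_4 = floor((37 + 23)/46) = 1.
  m_5 = 46*1 - 23 = 23, d_5 = (1403 - 23^2)/46 = 874/46 = 19, a_5 = floor((37 + 23)/19) = 3.
  m_6 = 19*3 - 23 = 34, d_6 = (1403 - 34^2)/19 = 247/19 = 13, a_6 = floor((37 + 34)/13) = 5.
  m_7 = 13*5 - 34 = 31, d_7 = (1403 - 31^2)/13 = 442/13 = 34, a_7 = floor((37 + 31)/34) = 2.
  m_8 = 34*2 - 31 = 37, d_8 = (1403 - 37^2)/34 = 34/34 = 1, a_8 = floor((37 + 37)/1) = 74.
  m_9 = 1*74 - 37 = 37, d_9 = (1403 - 37^2)/1 = 34/1 = 34: (m_9, d_9) = (m_1, d_1) = (37, 34), so from here the quotients repeat a_1, ..., a_8; the period length is 8.
So sqrt(1403) = [37; (2, 5, 3, 1, 3, 5, 2, 74)] with period length k = 8.
k is even, so the fundamental solution of x^2 - 1403y^2 = 1 is (p_{k-1}, q_{k-1}) = (p_7, q_7); compute convergents through index 7.
Convergents (p_i = a_i*p_{i-1} + p_{i-2}, q_i = a_i*q_{i-1} + q_{i-2} with p_{-2}=0, p_{-1}=1, q_{-2}=1, q_{-1}=0):
  i=0: a_0=37, p_0 = 37*1 + 0 = 37, q_0 = 37*0 + 1 = 1.
  i=1: a_1=2, p_1 = 2*37 + 1 = 75, q_1 = 2*1 + 0 = 2.
  i=2: a_2=5, p_2 = 5*75 + 37 = 412, q_2 = 5*2 + 1 = 11.
  i=3: a_3=3, p_3 = 3*412 + 75 = 1311, q_3 = 3*11 + 2 = 35.
  i=4: a_4=1, p_4 = 1*1311 + 412 = 1723, q_4 = 1*35 + 11 = 46.
  i=5: a_5=3, p_5 = 3*1723 + 1311 = 6480, q_5 = 3*46 + 35 = 173.
  i=6: a_6=5, p_6 = 5*6480 + 1723 = 34123, q_6 = 5*173 + 46 = 911.
  i=7: a_7=2, p_7 = 2*34123 + 6480 = 74726, q_7 = 2*911 + 173 = 1995.
Check: 74726^2 - 1403*1995^2 = 5583975076 - 5583975075 = 1, so (x, y) = (74726, 1995) solves the equation, and by the theorem it is the least positive solution.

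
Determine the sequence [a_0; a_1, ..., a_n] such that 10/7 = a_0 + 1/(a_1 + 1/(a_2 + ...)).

[1; 2, 3]

Run the Euclidean algorithm on 10 and 7; the successive quotients are the partial quotients a_0, a_1, ... (each step inverts the fractional part left over by the previous one):
  10 = 1*7 + 3, so a_0 = 1.
  7 = 2*3 + 1, so a_1 = 2.
  3 = 3*1 + 0, so a_2 = 3.
The remainder reaches 0 after 3 divisions, so the expansion has 3 partial quotients, read off in order.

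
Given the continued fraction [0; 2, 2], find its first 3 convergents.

Using the convergent recurrence p_i = a_i*p_{i-1} + p_{i-2}, q_i = a_i*q_{i-1} + q_{i-2} with p_{-2}=0, p_{-1}=1, q_{-2}=1, q_{-1}=0:
  i=0: a_0=0, p_0 = 0*1 + 0 = 0, q_0 = 0*0 + 1 = 1.
  i=1: a_1=2, p_1 = 2*0 + 1 = 1, q_1 = 2*1 + 0 = 2.
  i=2: a_2=2, p_2 = 2*1 + 0 = 2, q_2 = 2*2 + 1 = 5.

0/1, 1/2, 2/5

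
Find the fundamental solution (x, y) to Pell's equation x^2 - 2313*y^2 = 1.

First expand sqrt(2313) as a continued fraction. With x_i = (sqrt(2313) + m_i)/d_i and (m_0, d_0) = (0, 1): a_0 = floor(sqrt(2313)) = 48, since 48^2 = 2304 <= 2313 < 2401 = 49^2.
Iterate m_{i+1} = d_i*a_i - m_i, d_{i+1} = (2313 - m_{i+1}^2)/d_i, a_{i+1} = floor((a_0 + m_{i+1})/d_{i+1}):
  m_1 = 1*48 - 0 = 48, d_1 = (2313 - 48^2)/1 = 9/1 = 9, a_1 = floor((48 + 48)/9) = 10.
  m_2 = 9*10 - 48 = 42, d_2 = (2313 - 42^2)/9 = 549/9 = 61, a_2 = floor((48 + 42)/61) = 1.
  m_3 = 61*1 - 42 = 19, d_3 = (2313 - 19^2)/61 = 1952/61 = 32, a_3 = floor((48 + 19)/32) = 2.
  m_4 = 32*2 - 19 = 45, d_4 = (2313 - 45^2)/32 = 288/32 = 9, a_4 = floor((48 + 45)/9) = 10.
  m_5 = 9*10 - 45 = 45, d_5 = (2313 - 45^2)/9 = 288/9 = 32, a_5 = floor((48 + 45)/32) = 2.
  m_6 = 32*2 - 45 = 19, d_6 = (2313 - 19^2)/32 = 1952/32 = 61, a_6 = floor((48 + 19)/61) = 1.
  m_7 = 61*1 - 19 = 42, d_7 = (2313 - 42^2)/61 = 549/61 = 9, a_7 = floor((48 + 42)/9) = 10.
  m_8 = 9*10 - 42 = 48, d_8 = (2313 - 48^2)/9 = 9/9 = 1, a_8 = floor((48 + 48)/1) = 96.
  m_9 = 1*96 - 48 = 48, d_9 = (2313 - 48^2)/1 = 9/1 = 9: (m_9, d_9) = (m_1, d_1) = (48, 9), so from here the quotients repeat a_1, ..., a_8; the period length is 8.
So sqrt(2313) = [48; (10, 1, 2, 10, 2, 1, 10, 96)] with period length k = 8.
k is even, so the fundamental solution of x^2 - 2313y^2 = 1 is (p_{k-1}, q_{k-1}) = (p_7, q_7); compute convergents through index 7.
Convergents (p_i = a_i*p_{i-1} + p_{i-2}, q_i = a_i*q_{i-1} + q_{i-2} with p_{-2}=0, p_{-1}=1, q_{-2}=1, q_{-1}=0):
  i=0: a_0=48, p_0 = 48*1 + 0 = 48, q_0 = 48*0 + 1 = 1.
  i=1: a_1=10, p_1 = 10*48 + 1 = 481, q_1 = 10*1 + 0 = 10.
  i=2: a_2=1, p_2 = 1*481 + 48 = 529, q_2 = 1*10 + 1 = 11.
  i=3: a_3=2, p_3 = 2*529 + 481 = 1539, q_3 = 2*11 + 10 = 32.
  i=4: a_4=10, p_4 = 10*1539 + 529 = 15919, q_4 = 10*32 + 11 = 331.
  i=5: a_5=2, p_5 = 2*15919 + 1539 = 33377, q_5 = 2*331 + 32 = 694.
  i=6: a_6=1, p_6 = 1*33377 + 15919 = 49296, q_6 = 1*694 + 331 = 1025.
  i=7: a_7=10, p_7 = 10*49296 + 33377 = 526337, q_7 = 10*1025 + 694 = 10944.
Check: 526337^2 - 2313*10944^2 = 277030637569 - 277030637568 = 1, so (x, y) = (526337, 10944) solves the equation, and by the theorem it is the least positive solution.

(x, y) = (526337, 10944)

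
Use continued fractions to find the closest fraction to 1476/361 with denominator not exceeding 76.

184/45

Expand x = 1476/361 as a continued fraction with the Euclidean algorithm:
  1476 = 4*361 + 32, so a_0 = 4.
  361 = 11*32 + 9, so a_1 = 11.
  32 = 3*9 + 5, so a_2 = 3.
  9 = 1*5 + 4, so a_3 = 1.
  5 = 1*4 + 1, so a_4 = 1.
  4 = 4*1 + 0, so a_5 = 4.
so x = [4; 11, 3, 1, 1, 4].
Convergents (p_i = a_i*p_{i-1} + p_{i-2}, q_i = a_i*q_{i-1} + q_{i-2} with p_{-2}=0, p_{-1}=1, q_{-2}=1, q_{-1}=0), until the denominator exceeds 76:
  i=0: a_0=4, p_0 = 4*1 + 0 = 4, q_0 = 4*0 + 1 = 1.
  i=1: a_1=11, p_1 = 11*4 + 1 = 45, q_1 = 11*1 + 0 = 11.
  i=2: a_2=3, p_2 = 3*45 + 4 = 139, q_2 = 3*11 + 1 = 34.
  i=3: a_3=1, p_3 = 1*139 + 45 = 184, q_3 = 1*34 + 11 = 45.
  i=4: a_4=1, p_4 = 1*184 + 139 = 323, q_4 = 1*45 + 34 = 79.
q_4 = 79 > 76, so the last convergent with denominator <= 76 is p_3/q_3 = 184/45.
The closest fraction with denominator <= 76 is either p_3/q_3 or the intermediate fraction (k*p_3 + p_2)/(k*q_3 + q_2) with the largest k >= 1 whose denominator stays <= 76; these approach x as k grows, and every other convergent or intermediate fraction in range is farther away.
Largest k: floor((76 - q_2)/q_3) = floor((76 - 34)/45) = 0.
Since k = 0, no intermediate fraction beyond p_3/q_3 has denominator <= 76, so the convergent 184/45 is the closest (its error is |1476*45 - 184*361|/(361*45) = 4/16245).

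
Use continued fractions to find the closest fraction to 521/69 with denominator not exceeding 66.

Expand x = 521/69 as a continued fraction with the Euclidean algorithm:
  521 = 7*69 + 38, so a_0 = 7.
  69 = 1*38 + 31, so a_1 = 1.
  38 = 1*31 + 7, so a_2 = 1.
  31 = 4*7 + 3, so a_3 = 4.
  7 = 2*3 + 1, so a_4 = 2.
  3 = 3*1 + 0, so a_5 = 3.
so x = [7; 1, 1, 4, 2, 3].
Convergents (p_i = a_i*p_{i-1} + p_{i-2}, q_i = a_i*q_{i-1} + q_{i-2} with p_{-2}=0, p_{-1}=1, q_{-2}=1, q_{-1}=0), until the denominator exceeds 66:
  i=0: a_0=7, p_0 = 7*1 + 0 = 7, q_0 = 7*0 + 1 = 1.
  i=1: a_1=1, p_1 = 1*7 + 1 = 8, q_1 = 1*1 + 0 = 1.
  i=2: a_2=1, p_2 = 1*8 + 7 = 15, q_2 = 1*1 + 1 = 2.
  i=3: a_3=4, p_3 = 4*15 + 8 = 68, q_3 = 4*2 + 1 = 9.
  i=4: a_4=2, p_4 = 2*68 + 15 = 151, q_4 = 2*9 + 2 = 20.
  i=5: a_5=3, p_5 = 3*151 + 68 = 521, q_5 = 3*20 + 9 = 69.
q_5 = 69 > 66, so the last convergent with denominator <= 66 is p_4/q_4 = 151/20.
The closest fraction with denominator <= 66 is either p_4/q_4 or the intermediate fraction (k*p_4 + p_3)/(k*q_4 + q_3) with the largest k >= 1 whose denominator stays <= 66; these approach x as k grows, and every other convergent or intermediate fraction in range is farther away.
Largest k: floor((66 - q_3)/q_4) = floor((66 - 9)/20) = 2.
That gives (2*151 + 68)/(2*20 + 9) = 370/49.
Compare the errors: |x - 151/20| = |521*20 - 151*69|/(69*20) = 1/1380, and |x - 370/49| = |521*49 - 370*69|/(69*49) = 1/3381.
Cross-multiplying, 1*1380 = 1380 < 3381 = 1*3381, so 1/3381 is smaller: the intermediate fraction 370/49 is closer to x than 151/20.

370/49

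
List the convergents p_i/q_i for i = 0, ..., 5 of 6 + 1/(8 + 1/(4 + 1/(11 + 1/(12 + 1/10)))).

Using the convergent recurrence p_i = a_i*p_{i-1} + p_{i-2}, q_i = a_i*q_{i-1} + q_{i-2} with p_{-2}=0, p_{-1}=1, q_{-2}=1, q_{-1}=0:
  i=0: a_0=6, p_0 = 6*1 + 0 = 6, q_0 = 6*0 + 1 = 1.
  i=1: a_1=8, p_1 = 8*6 + 1 = 49, q_1 = 8*1 + 0 = 8.
  i=2: a_2=4, p_2 = 4*49 + 6 = 202, q_2 = 4*8 + 1 = 33.
  i=3: a_3=11, p_3 = 11*202 + 49 = 2271, q_3 = 11*33 + 8 = 371.
  i=4: a_4=12, p_4 = 12*2271 + 202 = 27454, q_4 = 12*371 + 33 = 4485.
  i=5: a_5=10, p_5 = 10*27454 + 2271 = 276811, q_5 = 10*4485 + 371 = 45221.

6/1, 49/8, 202/33, 2271/371, 27454/4485, 276811/45221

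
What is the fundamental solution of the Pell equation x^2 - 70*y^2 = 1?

(x, y) = (251, 30)

First expand sqrt(70) as a continued fraction. With x_i = (sqrt(70) + m_i)/d_i and (m_0, d_0) = (0, 1): a_0 = floor(sqrt(70)) = 8, since 8^2 = 64 <= 70 < 81 = 9^2.
Iterate m_{i+1} = d_i*a_i - m_i, d_{i+1} = (70 - m_{i+1}^2)/d_i, a_{i+1} = floor((a_0 + m_{i+1})/d_{i+1}):
  m_1 = 1*8 - 0 = 8, d_1 = (70 - 8^2)/1 = 6/1 = 6, a_1 = floor((8 + 8)/6) = 2.
  m_2 = 6*2 - 8 = 4, d_2 = (70 - 4^2)/6 = 54/6 = 9, a_2 = floor((8 + 4)/9) = 1.
  m_3 = 9*1 - 4 = 5, d_3 = (70 - 5^2)/9 = 45/9 = 5, a_3 = floor((8 + 5)/5) = 2.
  m_4 = 5*2 - 5 = 5, d_4 = (70 - 5^2)/5 = 45/5 = 9, a_4 = floor((8 + 5)/9) = 1.
  m_5 = 9*1 - 5 = 4, d_5 = (70 - 4^2)/9 = 54/9 = 6, a_5 = floor((8 + 4)/6) = 2.
  m_6 = 6*2 - 4 = 8, d_6 = (70 - 8^2)/6 = 6/6 = 1, a_6 = floor((8 + 8)/1) = 16.
  m_7 = 1*16 - 8 = 8, d_7 = (70 - 8^2)/1 = 6/1 = 6: (m_7, d_7) = (m_1, d_1) = (8, 6), so from here the quotients repeat a_1, ..., a_6; the period length is 6.
So sqrt(70) = [8; (2, 1, 2, 1, 2, 16)] with period length k = 6.
k is even, so the fundamental solution of x^2 - 70y^2 = 1 is (p_{k-1}, q_{k-1}) = (p_5, q_5); compute convergents through index 5.
Convergents (p_i = a_i*p_{i-1} + p_{i-2}, q_i = a_i*q_{i-1} + q_{i-2} with p_{-2}=0, p_{-1}=1, q_{-2}=1, q_{-1}=0):
  i=0: a_0=8, p_0 = 8*1 + 0 = 8, q_0 = 8*0 + 1 = 1.
  i=1: a_1=2, p_1 = 2*8 + 1 = 17, q_1 = 2*1 + 0 = 2.
  i=2: a_2=1, p_2 = 1*17 + 8 = 25, q_2 = 1*2 + 1 = 3.
  i=3: a_3=2, p_3 = 2*25 + 17 = 67, q_3 = 2*3 + 2 = 8.
  i=4: a_4=1, p_4 = 1*67 + 25 = 92, q_4 = 1*8 + 3 = 11.
  i=5: a_5=2, p_5 = 2*92 + 67 = 251, q_5 = 2*11 + 8 = 30.
Check: 251^2 - 70*30^2 = 63001 - 63000 = 1, so (x, y) = (251, 30) solves the equation, and by the theorem it is the least positive solution.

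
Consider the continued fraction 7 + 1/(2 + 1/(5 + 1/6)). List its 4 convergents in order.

Using the convergent recurrence p_i = a_i*p_{i-1} + p_{i-2}, q_i = a_i*q_{i-1} + q_{i-2} with p_{-2}=0, p_{-1}=1, q_{-2}=1, q_{-1}=0:
  i=0: a_0=7, p_0 = 7*1 + 0 = 7, q_0 = 7*0 + 1 = 1.
  i=1: a_1=2, p_1 = 2*7 + 1 = 15, q_1 = 2*1 + 0 = 2.
  i=2: a_2=5, p_2 = 5*15 + 7 = 82, q_2 = 5*2 + 1 = 11.
  i=3: a_3=6, p_3 = 6*82 + 15 = 507, q_3 = 6*11 + 2 = 68.

7/1, 15/2, 82/11, 507/68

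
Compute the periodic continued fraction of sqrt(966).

[31; (12, 2, 2, 2, 12, 62)]

Write x_i = (sqrt(966) + m_i)/d_i with (m_0, d_0) = (0, 1). a_0 = floor(sqrt(966)) = 31, since 31^2 = 961 <= 966 < 1024 = 32^2.
Iterate m_{i+1} = d_i*a_i - m_i, d_{i+1} = (966 - m_{i+1}^2)/d_i, a_{i+1} = floor((a_0 + m_{i+1})/d_{i+1}):
  m_1 = 1*31 - 0 = 31, d_1 = (966 - 31^2)/1 = 5/1 = 5, a_1 = floor((31 + 31)/5) = 12.
  m_2 = 5*12 - 31 = 29, d_2 = (966 - 29^2)/5 = 125/5 = 25, a_2 = floor((31 + 29)/25) = 2.
  m_3 = 25*2 - 29 = 21, d_3 = (966 - 21^2)/25 = 525/25 = 21, a_3 = floor((31 + 21)/21) = 2.
  m_4 = 21*2 - 21 = 21, d_4 = (966 - 21^2)/21 = 525/21 = 25, a_4 = floor((31 + 21)/25) = 2.
  m_5 = 25*2 - 21 = 29, d_5 = (966 - 29^2)/25 = 125/25 = 5, a_5 = floor((31 + 29)/5) = 12.
  m_6 = 5*12 - 29 = 31, d_6 = (966 - 31^2)/5 = 5/5 = 1, a_6 = floor((31 + 31)/1) = 62.
  m_7 = 1*62 - 31 = 31, d_7 = (966 - 31^2)/1 = 5/1 = 5: (m_7, d_7) = (m_1, d_1) = (31, 5), so from here the quotients repeat a_1, ..., a_6; the period length is 6.
Hence the expansion of sqrt(966) is a_0 = 31 followed by the repeating block 12, 2, 2, 2, 12, 62 (period 6).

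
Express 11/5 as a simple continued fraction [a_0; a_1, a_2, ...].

[2; 5]

Run the Euclidean algorithm on 11 and 5; the successive quotients are the partial quotients a_0, a_1, ... (each step inverts the fractional part left over by the previous one):
  11 = 2*5 + 1, so a_0 = 2.
  5 = 5*1 + 0, so a_1 = 5.
The remainder reaches 0 after 2 divisions, so the expansion has 2 partial quotients, read off in order.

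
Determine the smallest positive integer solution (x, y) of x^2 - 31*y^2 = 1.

First expand sqrt(31) as a continued fraction. With x_i = (sqrt(31) + m_i)/d_i and (m_0, d_0) = (0, 1): a_0 = floor(sqrt(31)) = 5, since 5^2 = 25 <= 31 < 36 = 6^2.
Iterate m_{i+1} = d_i*a_i - m_i, d_{i+1} = (31 - m_{i+1}^2)/d_i, a_{i+1} = floor((a_0 + m_{i+1})/d_{i+1}):
  m_1 = 1*5 - 0 = 5, d_1 = (31 - 5^2)/1 = 6/1 = 6, a_1 = floor((5 + 5)/6) = 1.
  m_2 = 6*1 - 5 = 1, d_2 = (31 - 1^2)/6 = 30/6 = 5, a_2 = floor((5 + 1)/5) = 1.
  m_3 = 5*1 - 1 = 4, d_3 = (31 - 4^2)/5 = 15/5 = 3, a_3 = floor((5 + 4)/3) = 3.
  m_4 = 3*3 - 4 = 5, d_4 = (31 - 5^2)/3 = 6/3 = 2, a_4 = floor((5 + 5)/2) = 5.
  m_5 = 2*5 - 5 = 5, d_5 = (31 - 5^2)/2 = 6/2 = 3, a_5 = floor((5 + 5)/3) = 3.
  m_6 = 3*3 - 5 = 4, d_6 = (31 - 4^2)/3 = 15/3 = 5, a_6 = floor((5 + 4)/5) = 1.
  m_7 = 5*1 - 4 = 1, d_7 = (31 - 1^2)/5 = 30/5 = 6, a_7 = floor((5 + 1)/6) = 1.
  m_8 = 6*1 - 1 = 5, d_8 = (31 - 5^2)/6 = 6/6 = 1, a_8 = floor((5 + 5)/1) = 10.
  m_9 = 1*10 - 5 = 5, d_9 = (31 - 5^2)/1 = 6/1 = 6: (m_9, d_9) = (m_1, d_1) = (5, 6), so from here the quotients repeat a_1, ..., a_8; the period length is 8.
So sqrt(31) = [5; (1, 1, 3, 5, 3, 1, 1, 10)] with period length k = 8.
k is even, so the fundamental solution of x^2 - 31y^2 = 1 is (p_{k-1}, q_{k-1}) = (p_7, q_7); compute convergents through index 7.
Convergents (p_i = a_i*p_{i-1} + p_{i-2}, q_i = a_i*q_{i-1} + q_{i-2} with p_{-2}=0, p_{-1}=1, q_{-2}=1, q_{-1}=0):
  i=0: a_0=5, p_0 = 5*1 + 0 = 5, q_0 = 5*0 + 1 = 1.
  i=1: a_1=1, p_1 = 1*5 + 1 = 6, q_1 = 1*1 + 0 = 1.
  i=2: a_2=1, p_2 = 1*6 + 5 = 11, q_2 = 1*1 + 1 = 2.
  i=3: a_3=3, p_3 = 3*11 + 6 = 39, q_3 = 3*2 + 1 = 7.
  i=4: a_4=5, p_4 = 5*39 + 11 = 206, q_4 = 5*7 + 2 = 37.
  i=5: a_5=3, p_5 = 3*206 + 39 = 657, q_5 = 3*37 + 7 = 118.
  i=6: a_6=1, p_6 = 1*657 + 206 = 863, q_6 = 1*118 + 37 = 155.
  i=7: a_7=1, p_7 = 1*863 + 657 = 1520, q_7 = 1*155 + 118 = 273.
Check: 1520^2 - 31*273^2 = 2310400 - 2310399 = 1, so (x, y) = (1520, 273) solves the equation, and by the theorem it is the least positive solution.

(x, y) = (1520, 273)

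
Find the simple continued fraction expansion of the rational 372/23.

Run the Euclidean algorithm on 372 and 23; the successive quotients are the partial quotients a_0, a_1, ... (each step inverts the fractional part left over by the previous one):
  372 = 16*23 + 4, so a_0 = 16.
  23 = 5*4 + 3, so a_1 = 5.
  4 = 1*3 + 1, so a_2 = 1.
  3 = 3*1 + 0, so a_3 = 3.
The remainder reaches 0 after 4 divisions, so the expansion has 4 partial quotients, read off in order.

[16; 5, 1, 3]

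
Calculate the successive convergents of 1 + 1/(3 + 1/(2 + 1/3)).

Using the convergent recurrence p_i = a_i*p_{i-1} + p_{i-2}, q_i = a_i*q_{i-1} + q_{i-2} with p_{-2}=0, p_{-1}=1, q_{-2}=1, q_{-1}=0:
  i=0: a_0=1, p_0 = 1*1 + 0 = 1, q_0 = 1*0 + 1 = 1.
  i=1: a_1=3, p_1 = 3*1 + 1 = 4, q_1 = 3*1 + 0 = 3.
  i=2: a_2=2, p_2 = 2*4 + 1 = 9, q_2 = 2*3 + 1 = 7.
  i=3: a_3=3, p_3 = 3*9 + 4 = 31, q_3 = 3*7 + 3 = 24.

1/1, 4/3, 9/7, 31/24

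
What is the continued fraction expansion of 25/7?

[3; 1, 1, 3]

Run the Euclidean algorithm on 25 and 7; the successive quotients are the partial quotients a_0, a_1, ... (each step inverts the fractional part left over by the previous one):
  25 = 3*7 + 4, so a_0 = 3.
  7 = 1*4 + 3, so a_1 = 1.
  4 = 1*3 + 1, so a_2 = 1.
  3 = 3*1 + 0, so a_3 = 3.
The remainder reaches 0 after 4 divisions, so the expansion has 4 partial quotients, read off in order.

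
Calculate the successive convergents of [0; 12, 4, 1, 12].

Using the convergent recurrence p_i = a_i*p_{i-1} + p_{i-2}, q_i = a_i*q_{i-1} + q_{i-2} with p_{-2}=0, p_{-1}=1, q_{-2}=1, q_{-1}=0:
  i=0: a_0=0, p_0 = 0*1 + 0 = 0, q_0 = 0*0 + 1 = 1.
  i=1: a_1=12, p_1 = 12*0 + 1 = 1, q_1 = 12*1 + 0 = 12.
  i=2: a_2=4, p_2 = 4*1 + 0 = 4, q_2 = 4*12 + 1 = 49.
  i=3: a_3=1, p_3 = 1*4 + 1 = 5, q_3 = 1*49 + 12 = 61.
  i=4: a_4=12, p_4 = 12*5 + 4 = 64, q_4 = 12*61 + 49 = 781.

0/1, 1/12, 4/49, 5/61, 64/781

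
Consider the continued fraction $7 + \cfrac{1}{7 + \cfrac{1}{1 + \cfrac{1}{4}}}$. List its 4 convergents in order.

7/1, 50/7, 57/8, 278/39

Using the convergent recurrence p_i = a_i*p_{i-1} + p_{i-2}, q_i = a_i*q_{i-1} + q_{i-2} with p_{-2}=0, p_{-1}=1, q_{-2}=1, q_{-1}=0:
  i=0: a_0=7, p_0 = 7*1 + 0 = 7, q_0 = 7*0 + 1 = 1.
  i=1: a_1=7, p_1 = 7*7 + 1 = 50, q_1 = 7*1 + 0 = 7.
  i=2: a_2=1, p_2 = 1*50 + 7 = 57, q_2 = 1*7 + 1 = 8.
  i=3: a_3=4, p_3 = 4*57 + 50 = 278, q_3 = 4*8 + 7 = 39.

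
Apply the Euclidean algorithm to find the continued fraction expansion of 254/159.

Run the Euclidean algorithm on 254 and 159; the successive quotients are the partial quotients a_0, a_1, ... (each step inverts the fractional part left over by the previous one):
  254 = 1*159 + 95, so a_0 = 1.
  159 = 1*95 + 64, so a_1 = 1.
  95 = 1*64 + 31, so a_2 = 1.
  64 = 2*31 + 2, so a_3 = 2.
  31 = 15*2 + 1, so a_4 = 15.
  2 = 2*1 + 0, so a_5 = 2.
The remainder reaches 0 after 6 divisions, so the expansion has 6 partial quotients, read off in order.

[1; 1, 1, 2, 15, 2]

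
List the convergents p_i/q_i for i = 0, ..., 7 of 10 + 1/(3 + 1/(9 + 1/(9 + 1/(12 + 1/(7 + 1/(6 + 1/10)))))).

Using the convergent recurrence p_i = a_i*p_{i-1} + p_{i-2}, q_i = a_i*q_{i-1} + q_{i-2} with p_{-2}=0, p_{-1}=1, q_{-2}=1, q_{-1}=0:
  i=0: a_0=10, p_0 = 10*1 + 0 = 10, q_0 = 10*0 + 1 = 1.
  i=1: a_1=3, p_1 = 3*10 + 1 = 31, q_1 = 3*1 + 0 = 3.
  i=2: a_2=9, p_2 = 9*31 + 10 = 289, q_2 = 9*3 + 1 = 28.
  i=3: a_3=9, p_3 = 9*289 + 31 = 2632, q_3 = 9*28 + 3 = 255.
  i=4: a_4=12, p_4 = 12*2632 + 289 = 31873, q_4 = 12*255 + 28 = 3088.
  i=5: a_5=7, p_5 = 7*31873 + 2632 = 225743, q_5 = 7*3088 + 255 = 21871.
  i=6: a_6=6, p_6 = 6*225743 + 31873 = 1386331, q_6 = 6*21871 + 3088 = 134314.
  i=7: a_7=10, p_7 = 10*1386331 + 225743 = 14089053, q_7 = 10*134314 + 21871 = 1365011.

10/1, 31/3, 289/28, 2632/255, 31873/3088, 225743/21871, 1386331/134314, 14089053/1365011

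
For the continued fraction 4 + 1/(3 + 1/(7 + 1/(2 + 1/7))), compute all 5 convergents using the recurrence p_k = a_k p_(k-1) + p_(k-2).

4/1, 13/3, 95/22, 203/47, 1516/351

Using the convergent recurrence p_i = a_i*p_{i-1} + p_{i-2}, q_i = a_i*q_{i-1} + q_{i-2} with p_{-2}=0, p_{-1}=1, q_{-2}=1, q_{-1}=0:
  i=0: a_0=4, p_0 = 4*1 + 0 = 4, q_0 = 4*0 + 1 = 1.
  i=1: a_1=3, p_1 = 3*4 + 1 = 13, q_1 = 3*1 + 0 = 3.
  i=2: a_2=7, p_2 = 7*13 + 4 = 95, q_2 = 7*3 + 1 = 22.
  i=3: a_3=2, p_3 = 2*95 + 13 = 203, q_3 = 2*22 + 3 = 47.
  i=4: a_4=7, p_4 = 7*203 + 95 = 1516, q_4 = 7*47 + 22 = 351.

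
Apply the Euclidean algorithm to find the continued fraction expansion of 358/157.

[2; 3, 1, 1, 3, 6]

Run the Euclidean algorithm on 358 and 157; the successive quotients are the partial quotients a_0, a_1, ... (each step inverts the fractional part left over by the previous one):
  358 = 2*157 + 44, so a_0 = 2.
  157 = 3*44 + 25, so a_1 = 3.
  44 = 1*25 + 19, so a_2 = 1.
  25 = 1*19 + 6, so a_3 = 1.
  19 = 3*6 + 1, so a_4 = 3.
  6 = 6*1 + 0, so a_5 = 6.
The remainder reaches 0 after 6 divisions, so the expansion has 6 partial quotients, read off in order.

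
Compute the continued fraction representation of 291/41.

Run the Euclidean algorithm on 291 and 41; the successive quotients are the partial quotients a_0, a_1, ... (each step inverts the fractional part left over by the previous one):
  291 = 7*41 + 4, so a_0 = 7.
  41 = 10*4 + 1, so a_1 = 10.
  4 = 4*1 + 0, so a_2 = 4.
The remainder reaches 0 after 3 divisions, so the expansion has 3 partial quotients, read off in order.

[7; 10, 4]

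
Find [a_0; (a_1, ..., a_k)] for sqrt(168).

[12; (1, 24)]

Write x_i = (sqrt(168) + m_i)/d_i with (m_0, d_0) = (0, 1). a_0 = floor(sqrt(168)) = 12, since 12^2 = 144 <= 168 < 169 = 13^2.
Iterate m_{i+1} = d_i*a_i - m_i, d_{i+1} = (168 - m_{i+1}^2)/d_i, a_{i+1} = floor((a_0 + m_{i+1})/d_{i+1}):
  m_1 = 1*12 - 0 = 12, d_1 = (168 - 12^2)/1 = 24/1 = 24, a_1 = floor((12 + 12)/24) = 1.
  m_2 = 24*1 - 12 = 12, d_2 = (168 - 12^2)/24 = 24/24 = 1, a_2 = floor((12 + 12)/1) = 24.
  m_3 = 1*24 - 12 = 12, d_3 = (168 - 12^2)/1 = 24/1 = 24: (m_3, d_3) = (m_1, d_1) = (12, 24), so from here the quotients repeat a_1, a_2; the period length is 2.
Hence the expansion of sqrt(168) is a_0 = 12 followed by the repeating block 1, 24 (period 2).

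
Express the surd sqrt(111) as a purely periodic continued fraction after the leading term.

Write x_i = (sqrt(111) + m_i)/d_i with (m_0, d_0) = (0, 1). a_0 = floor(sqrt(111)) = 10, since 10^2 = 100 <= 111 < 121 = 11^2.
Iterate m_{i+1} = d_i*a_i - m_i, d_{i+1} = (111 - m_{i+1}^2)/d_i, a_{i+1} = floor((a_0 + m_{i+1})/d_{i+1}):
  m_1 = 1*10 - 0 = 10, d_1 = (111 - 10^2)/1 = 11/1 = 11, a_1 = floor((10 + 10)/11) = 1.
  m_2 = 11*1 - 10 = 1, d_2 = (111 - 1^2)/11 = 110/11 = 10, a_2 = floor((10 + 1)/10) = 1.
  m_3 = 10*1 - 1 = 9, d_3 = (111 - 9^2)/10 = 30/10 = 3, a_3 = floor((10 + 9)/3) = 6.
  m_4 = 3*6 - 9 = 9, d_4 = (111 - 9^2)/3 = 30/3 = 10, a_4 = floor((10 + 9)/10) = 1.
  m_5 = 10*1 - 9 = 1, d_5 = (111 - 1^2)/10 = 110/10 = 11, a_5 = floor((10 + 1)/11) = 1.
  m_6 = 11*1 - 1 = 10, d_6 = (111 - 10^2)/11 = 11/11 = 1, a_6 = floor((10 + 10)/1) = 20.
  m_7 = 1*20 - 10 = 10, d_7 = (111 - 10^2)/1 = 11/1 = 11: (m_7, d_7) = (m_1, d_1) = (10, 11), so from here the quotients repeat a_1, ..., a_6; the period length is 6.
Hence the expansion of sqrt(111) is a_0 = 10 followed by the repeating block 1, 1, 6, 1, 1, 20 (period 6).

[10; (1, 1, 6, 1, 1, 20)]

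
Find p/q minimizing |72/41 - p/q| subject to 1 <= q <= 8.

7/4

Expand x = 72/41 as a continued fraction with the Euclidean algorithm:
  72 = 1*41 + 31, so a_0 = 1.
  41 = 1*31 + 10, so a_1 = 1.
  31 = 3*10 + 1, so a_2 = 3.
  10 = 10*1 + 0, so a_3 = 10.
so x = [1; 1, 3, 10].
Convergents (p_i = a_i*p_{i-1} + p_{i-2}, q_i = a_i*q_{i-1} + q_{i-2} with p_{-2}=0, p_{-1}=1, q_{-2}=1, q_{-1}=0), until the denominator exceeds 8:
  i=0: a_0=1, p_0 = 1*1 + 0 = 1, q_0 = 1*0 + 1 = 1.
  i=1: a_1=1, p_1 = 1*1 + 1 = 2, q_1 = 1*1 + 0 = 1.
  i=2: a_2=3, p_2 = 3*2 + 1 = 7, q_2 = 3*1 + 1 = 4.
  i=3: a_3=10, p_3 = 10*7 + 2 = 72, q_3 = 10*4 + 1 = 41.
q_3 = 41 > 8, so the last convergent with denominator <= 8 is p_2/q_2 = 7/4.
The closest fraction with denominator <= 8 is either p_2/q_2 or the intermediate fraction (k*p_2 + p_1)/(k*q_2 + q_1) with the largest k >= 1 whose denominator stays <= 8; these approach x as k grows, and every other convergent or intermediate fraction in range is farther away.
Largest k: floor((8 - q_1)/q_2) = floor((8 - 1)/4) = 1.
That gives (1*7 + 2)/(1*4 + 1) = 9/5.
Compare the errors: |x - 7/4| = |72*4 - 7*41|/(41*4) = 1/164, and |x - 9/5| = |72*5 - 9*41|/(41*5) = 9/205.
Cross-multiplying, 1*205 = 205 < 1476 = 9*164, so 1/164 is smaller: the convergent 7/4 is closer to x than 9/5.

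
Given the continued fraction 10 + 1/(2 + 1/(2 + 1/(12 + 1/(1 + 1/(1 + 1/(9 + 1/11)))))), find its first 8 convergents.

10/1, 21/2, 52/5, 645/62, 697/67, 1342/129, 12775/1228, 141867/13637

Using the convergent recurrence p_i = a_i*p_{i-1} + p_{i-2}, q_i = a_i*q_{i-1} + q_{i-2} with p_{-2}=0, p_{-1}=1, q_{-2}=1, q_{-1}=0:
  i=0: a_0=10, p_0 = 10*1 + 0 = 10, q_0 = 10*0 + 1 = 1.
  i=1: a_1=2, p_1 = 2*10 + 1 = 21, q_1 = 2*1 + 0 = 2.
  i=2: a_2=2, p_2 = 2*21 + 10 = 52, q_2 = 2*2 + 1 = 5.
  i=3: a_3=12, p_3 = 12*52 + 21 = 645, q_3 = 12*5 + 2 = 62.
  i=4: a_4=1, p_4 = 1*645 + 52 = 697, q_4 = 1*62 + 5 = 67.
  i=5: a_5=1, p_5 = 1*697 + 645 = 1342, q_5 = 1*67 + 62 = 129.
  i=6: a_6=9, p_6 = 9*1342 + 697 = 12775, q_6 = 9*129 + 67 = 1228.
  i=7: a_7=11, p_7 = 11*12775 + 1342 = 141867, q_7 = 11*1228 + 129 = 13637.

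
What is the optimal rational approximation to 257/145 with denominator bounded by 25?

39/22

Expand x = 257/145 as a continued fraction with the Euclidean algorithm:
  257 = 1*145 + 112, so a_0 = 1.
  145 = 1*112 + 33, so a_1 = 1.
  112 = 3*33 + 13, so a_2 = 3.
  33 = 2*13 + 7, so a_3 = 2.
  13 = 1*7 + 6, so a_4 = 1.
  7 = 1*6 + 1, so a_5 = 1.
  6 = 6*1 + 0, so a_6 = 6.
so x = [1; 1, 3, 2, 1, 1, 6].
Convergents (p_i = a_i*p_{i-1} + p_{i-2}, q_i = a_i*q_{i-1} + q_{i-2} with p_{-2}=0, p_{-1}=1, q_{-2}=1, q_{-1}=0), until the denominator exceeds 25:
  i=0: a_0=1, p_0 = 1*1 + 0 = 1, q_0 = 1*0 + 1 = 1.
  i=1: a_1=1, p_1 = 1*1 + 1 = 2, q_1 = 1*1 + 0 = 1.
  i=2: a_2=3, p_2 = 3*2 + 1 = 7, q_2 = 3*1 + 1 = 4.
  i=3: a_3=2, p_3 = 2*7 + 2 = 16, q_3 = 2*4 + 1 = 9.
  i=4: a_4=1, p_4 = 1*16 + 7 = 23, q_4 = 1*9 + 4 = 13.
  i=5: a_5=1, p_5 = 1*23 + 16 = 39, q_5 = 1*13 + 9 = 22.
  i=6: a_6=6, p_6 = 6*39 + 23 = 257, q_6 = 6*22 + 13 = 145.
q_6 = 145 > 25, so the last convergent with denominator <= 25 is p_5/q_5 = 39/22.
The closest fraction with denominator <= 25 is either p_5/q_5 or the intermediate fraction (k*p_5 + p_4)/(k*q_5 + q_4) with the largest k >= 1 whose denominator stays <= 25; these approach x as k grows, and every other convergent or intermediate fraction in range is farther away.
Largest k: floor((25 - q_4)/q_5) = floor((25 - 13)/22) = 0.
Since k = 0, no intermediate fraction beyond p_5/q_5 has denominator <= 25, so the convergent 39/22 is the closest (its error is |257*22 - 39*145|/(145*22) = 1/3190).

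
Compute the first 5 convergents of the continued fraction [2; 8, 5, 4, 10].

Using the convergent recurrence p_i = a_i*p_{i-1} + p_{i-2}, q_i = a_i*q_{i-1} + q_{i-2} with p_{-2}=0, p_{-1}=1, q_{-2}=1, q_{-1}=0:
  i=0: a_0=2, p_0 = 2*1 + 0 = 2, q_0 = 2*0 + 1 = 1.
  i=1: a_1=8, p_1 = 8*2 + 1 = 17, q_1 = 8*1 + 0 = 8.
  i=2: a_2=5, p_2 = 5*17 + 2 = 87, q_2 = 5*8 + 1 = 41.
  i=3: a_3=4, p_3 = 4*87 + 17 = 365, q_3 = 4*41 + 8 = 172.
  i=4: a_4=10, p_4 = 10*365 + 87 = 3737, q_4 = 10*172 + 41 = 1761.

2/1, 17/8, 87/41, 365/172, 3737/1761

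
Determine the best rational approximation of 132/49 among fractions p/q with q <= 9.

19/7

Expand x = 132/49 as a continued fraction with the Euclidean algorithm:
  132 = 2*49 + 34, so a_0 = 2.
  49 = 1*34 + 15, so a_1 = 1.
  34 = 2*15 + 4, so a_2 = 2.
  15 = 3*4 + 3, so a_3 = 3.
  4 = 1*3 + 1, so a_4 = 1.
  3 = 3*1 + 0, so a_5 = 3.
so x = [2; 1, 2, 3, 1, 3].
Convergents (p_i = a_i*p_{i-1} + p_{i-2}, q_i = a_i*q_{i-1} + q_{i-2} with p_{-2}=0, p_{-1}=1, q_{-2}=1, q_{-1}=0), until the denominator exceeds 9:
  i=0: a_0=2, p_0 = 2*1 + 0 = 2, q_0 = 2*0 + 1 = 1.
  i=1: a_1=1, p_1 = 1*2 + 1 = 3, q_1 = 1*1 + 0 = 1.
  i=2: a_2=2, p_2 = 2*3 + 2 = 8, q_2 = 2*1 + 1 = 3.
  i=3: a_3=3, p_3 = 3*8 + 3 = 27, q_3 = 3*3 + 1 = 10.
q_3 = 10 > 9, so the last convergent with denominator <= 9 is p_2/q_2 = 8/3.
The closest fraction with denominator <= 9 is either p_2/q_2 or the intermediate fraction (k*p_2 + p_1)/(k*q_2 + q_1) with the largest k >= 1 whose denominator stays <= 9; these approach x as k grows, and every other convergent or intermediate fraction in range is farther away.
Largest k: floor((9 - q_1)/q_2) = floor((9 - 1)/3) = 2.
That gives (2*8 + 3)/(2*3 + 1) = 19/7.
Compare the errors: |x - 8/3| = |132*3 - 8*49|/(49*3) = 4/147, and |x - 19/7| = |132*7 - 19*49|/(49*7) = 7/343.
Cross-multiplying, 7*147 = 1029 < 1372 = 4*343, so 7/343 is smaller: the intermediate fraction 19/7 is closer to x than 8/3.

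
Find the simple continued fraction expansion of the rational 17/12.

Run the Euclidean algorithm on 17 and 12; the successive quotients are the partial quotients a_0, a_1, ... (each step inverts the fractional part left over by the previous one):
  17 = 1*12 + 5, so a_0 = 1.
  12 = 2*5 + 2, so a_1 = 2.
  5 = 2*2 + 1, so a_2 = 2.
  2 = 2*1 + 0, so a_3 = 2.
The remainder reaches 0 after 4 divisions, so the expansion has 4 partial quotients, read off in order.

[1; 2, 2, 2]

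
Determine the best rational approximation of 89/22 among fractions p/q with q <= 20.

81/20

Expand x = 89/22 as a continued fraction with the Euclidean algorithm:
  89 = 4*22 + 1, so a_0 = 4.
  22 = 22*1 + 0, so a_1 = 22.
so x = [4; 22].
Convergents (p_i = a_i*p_{i-1} + p_{i-2}, q_i = a_i*q_{i-1} + q_{i-2} with p_{-2}=0, p_{-1}=1, q_{-2}=1, q_{-1}=0), until the denominator exceeds 20:
  i=0: a_0=4, p_0 = 4*1 + 0 = 4, q_0 = 4*0 + 1 = 1.
  i=1: a_1=22, p_1 = 22*4 + 1 = 89, q_1 = 22*1 + 0 = 22.
q_1 = 22 > 20, so the last convergent with denominator <= 20 is p_0/q_0 = 4/1.
The closest fraction with denominator <= 20 is either p_0/q_0 or the intermediate fraction (k*p_0 + p_{-1})/(k*q_0 + q_{-1}) with the largest k >= 1 whose denominator stays <= 20; these approach x as k grows, and every other convergent or intermediate fraction in range is farther away.
Largest k: floor((20 - q_{-1})/q_0) = floor((20 - 0)/1) = 20 (using the seeds p_{-1} = 1, q_{-1} = 0).
That gives (20*4 + 1)/(20*1 + 0) = 81/20.
Compare the errors: |x - 4/1| = |89*1 - 4*22|/(22*1) = 1/22, and |x - 81/20| = |89*20 - 81*22|/(22*20) = 2/440.
Cross-multiplying, 2*22 = 44 < 440 = 1*440, so 2/440 is smaller: the intermediate fraction 81/20 is closer to x than 4/1.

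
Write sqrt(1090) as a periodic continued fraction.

[33; (66)]

Write x_i = (sqrt(1090) + m_i)/d_i with (m_0, d_0) = (0, 1). a_0 = floor(sqrt(1090)) = 33, since 33^2 = 1089 <= 1090 < 1156 = 34^2.
Iterate m_{i+1} = d_i*a_i - m_i, d_{i+1} = (1090 - m_{i+1}^2)/d_i, a_{i+1} = floor((a_0 + m_{i+1})/d_{i+1}):
  m_1 = 1*33 - 0 = 33, d_1 = (1090 - 33^2)/1 = 1/1 = 1, a_1 = floor((33 + 33)/1) = 66.
  m_2 = 1*66 - 33 = 33, d_2 = (1090 - 33^2)/1 = 1/1 = 1: (m_2, d_2) = (m_1, d_1) = (33, 1), so from here the quotient a_1 repeats; the period length is 1.
Hence the expansion of sqrt(1090) is a_0 = 33 followed by the repeating block 66 (period 1).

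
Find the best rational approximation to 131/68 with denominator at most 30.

Expand x = 131/68 as a continued fraction with the Euclidean algorithm:
  131 = 1*68 + 63, so a_0 = 1.
  68 = 1*63 + 5, so a_1 = 1.
  63 = 12*5 + 3, so a_2 = 12.
  5 = 1*3 + 2, so a_3 = 1.
  3 = 1*2 + 1, so a_4 = 1.
  2 = 2*1 + 0, so a_5 = 2.
so x = [1; 1, 12, 1, 1, 2].
Convergents (p_i = a_i*p_{i-1} + p_{i-2}, q_i = a_i*q_{i-1} + q_{i-2} with p_{-2}=0, p_{-1}=1, q_{-2}=1, q_{-1}=0), until the denominator exceeds 30:
  i=0: a_0=1, p_0 = 1*1 + 0 = 1, q_0 = 1*0 + 1 = 1.
  i=1: a_1=1, p_1 = 1*1 + 1 = 2, q_1 = 1*1 + 0 = 1.
  i=2: a_2=12, p_2 = 12*2 + 1 = 25, q_2 = 12*1 + 1 = 13.
  i=3: a_3=1, p_3 = 1*25 + 2 = 27, q_3 = 1*13 + 1 = 14.
  i=4: a_4=1, p_4 = 1*27 + 25 = 52, q_4 = 1*14 + 13 = 27.
  i=5: a_5=2, p_5 = 2*52 + 27 = 131, q_5 = 2*27 + 14 = 68.
q_5 = 68 > 30, so the last convergent with denominator <= 30 is p_4/q_4 = 52/27.
The closest fraction with denominator <= 30 is either p_4/q_4 or the intermediate fraction (k*p_4 + p_3)/(k*q_4 + q_3) with the largest k >= 1 whose denominator stays <= 30; these approach x as k grows, and every other convergent or intermediate fraction in range is farther away.
Largest k: floor((30 - q_3)/q_4) = floor((30 - 14)/27) = 0.
Since k = 0, no intermediate fraction beyond p_4/q_4 has denominator <= 30, so the convergent 52/27 is the closest (its error is |131*27 - 52*68|/(68*27) = 1/1836).

52/27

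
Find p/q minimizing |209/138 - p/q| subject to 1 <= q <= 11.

3/2

Expand x = 209/138 as a continued fraction with the Euclidean algorithm:
  209 = 1*138 + 71, so a_0 = 1.
  138 = 1*71 + 67, so a_1 = 1.
  71 = 1*67 + 4, so a_2 = 1.
  67 = 16*4 + 3, so a_3 = 16.
  4 = 1*3 + 1, so a_4 = 1.
  3 = 3*1 + 0, so a_5 = 3.
so x = [1; 1, 1, 16, 1, 3].
Convergents (p_i = a_i*p_{i-1} + p_{i-2}, q_i = a_i*q_{i-1} + q_{i-2} with p_{-2}=0, p_{-1}=1, q_{-2}=1, q_{-1}=0), until the denominator exceeds 11:
  i=0: a_0=1, p_0 = 1*1 + 0 = 1, q_0 = 1*0 + 1 = 1.
  i=1: a_1=1, p_1 = 1*1 + 1 = 2, q_1 = 1*1 + 0 = 1.
  i=2: a_2=1, p_2 = 1*2 + 1 = 3, q_2 = 1*1 + 1 = 2.
  i=3: a_3=16, p_3 = 16*3 + 2 = 50, q_3 = 16*2 + 1 = 33.
q_3 = 33 > 11, so the last convergent with denominator <= 11 is p_2/q_2 = 3/2.
The closest fraction with denominator <= 11 is either p_2/q_2 or the intermediate fraction (k*p_2 + p_1)/(k*q_2 + q_1) with the largest k >= 1 whose denominator stays <= 11; these approach x as k grows, and every other convergent or intermediate fraction in range is farther away.
Largest k: floor((11 - q_1)/q_2) = floor((11 - 1)/2) = 5.
That gives (5*3 + 2)/(5*2 + 1) = 17/11.
Compare the errors: |x - 3/2| = |209*2 - 3*138|/(138*2) = 4/276, and |x - 17/11| = |209*11 - 17*138|/(138*11) = 47/1518.
Cross-multiplying, 4*1518 = 6072 < 12972 = 47*276, so 4/276 is smaller: the convergent 3/2 is closer to x than 17/11.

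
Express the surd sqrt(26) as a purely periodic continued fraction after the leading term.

[5; (10)]

Write x_i = (sqrt(26) + m_i)/d_i with (m_0, d_0) = (0, 1). a_0 = floor(sqrt(26)) = 5, since 5^2 = 25 <= 26 < 36 = 6^2.
Iterate m_{i+1} = d_i*a_i - m_i, d_{i+1} = (26 - m_{i+1}^2)/d_i, a_{i+1} = floor((a_0 + m_{i+1})/d_{i+1}):
  m_1 = 1*5 - 0 = 5, d_1 = (26 - 5^2)/1 = 1/1 = 1, a_1 = floor((5 + 5)/1) = 10.
  m_2 = 1*10 - 5 = 5, d_2 = (26 - 5^2)/1 = 1/1 = 1: (m_2, d_2) = (m_1, d_1) = (5, 1), so from here the quotient a_1 repeats; the period length is 1.
Hence the expansion of sqrt(26) is a_0 = 5 followed by the repeating block 10 (period 1).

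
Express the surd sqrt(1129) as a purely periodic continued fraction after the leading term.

Write x_i = (sqrt(1129) + m_i)/d_i with (m_0, d_0) = (0, 1). a_0 = floor(sqrt(1129)) = 33, since 33^2 = 1089 <= 1129 < 1156 = 34^2.
Iterate m_{i+1} = d_i*a_i - m_i, d_{i+1} = (1129 - m_{i+1}^2)/d_i, a_{i+1} = floor((a_0 + m_{i+1})/d_{i+1}):
  m_1 = 1*33 - 0 = 33, d_1 = (1129 - 33^2)/1 = 40/1 = 40, a_1 = floor((33 + 33)/40) = 1.
  m_2 = 40*1 - 33 = 7, d_2 = (1129 - 7^2)/40 = 1080/40 = 27, a_2 = floor((33 + 7)/27) = 1.
  m_3 = 27*1 - 7 = 20, d_3 = (1129 - 20^2)/27 = 729/27 = 27, a_3 = floor((33 + 20)/27) = 1.
  m_4 = 27*1 - 20 = 7, d_4 = (1129 - 7^2)/27 = 1080/27 = 40, a_4 = floor((33 + 7)/40) = 1.
  m_5 = 40*1 - 7 = 33, d_5 = (1129 - 33^2)/40 = 40/40 = 1, a_5 = floor((33 + 33)/1) = 66.
  m_6 = 1*66 - 33 = 33, d_6 = (1129 - 33^2)/1 = 40/1 = 40: (m_6, d_6) = (m_1, d_1) = (33, 40), so from here the quotients repeat a_1, ..., a_5; the period length is 5.
Hence the expansion of sqrt(1129) is a_0 = 33 followed by the repeating block 1, 1, 1, 1, 66 (period 5).

[33; (1, 1, 1, 1, 66)]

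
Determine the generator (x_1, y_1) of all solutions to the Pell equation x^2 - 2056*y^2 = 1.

(x, y) = (4625, 102)

First expand sqrt(2056) as a continued fraction. With x_i = (sqrt(2056) + m_i)/d_i and (m_0, d_0) = (0, 1): a_0 = floor(sqrt(2056)) = 45, since 45^2 = 2025 <= 2056 < 2116 = 46^2.
Iterate m_{i+1} = d_i*a_i - m_i, d_{i+1} = (2056 - m_{i+1}^2)/d_i, a_{i+1} = floor((a_0 + m_{i+1})/d_{i+1}):
  m_1 = 1*45 - 0 = 45, d_1 = (2056 - 45^2)/1 = 31/1 = 31, a_1 = floor((45 + 45)/31) = 2.
  m_2 = 31*2 - 45 = 17, d_2 = (2056 - 17^2)/31 = 1767/31 = 57, a_2 = floor((45 + 17)/57) = 1.
  m_3 = 57*1 - 17 = 40, d_3 = (2056 - 40^2)/57 = 456/57 = 8, a_3 = floor((45 + 40)/8) = 10.
  m_4 = 8*10 - 40 = 40, d_4 = (2056 - 40^2)/8 = 456/8 = 57, a_4 = floor((45 + 40)/57) = 1.
  m_5 = 57*1 - 40 = 17, d_5 = (2056 - 17^2)/57 = 1767/57 = 31, a_5 = floor((45 + 17)/31) = 2.
  m_6 = 31*2 - 17 = 45, d_6 = (2056 - 45^2)/31 = 31/31 = 1, a_6 = floor((45 + 45)/1) = 90.
  m_7 = 1*90 - 45 = 45, d_7 = (2056 - 45^2)/1 = 31/1 = 31: (m_7, d_7) = (m_1, d_1) = (45, 31), so from here the quotients repeat a_1, ..., a_6; the period length is 6.
So sqrt(2056) = [45; (2, 1, 10, 1, 2, 90)] with period length k = 6.
k is even, so the fundamental solution of x^2 - 2056y^2 = 1 is (p_{k-1}, q_{k-1}) = (p_5, q_5); compute convergents through index 5.
Convergents (p_i = a_i*p_{i-1} + p_{i-2}, q_i = a_i*q_{i-1} + q_{i-2} with p_{-2}=0, p_{-1}=1, q_{-2}=1, q_{-1}=0):
  i=0: a_0=45, p_0 = 45*1 + 0 = 45, q_0 = 45*0 + 1 = 1.
  i=1: a_1=2, p_1 = 2*45 + 1 = 91, q_1 = 2*1 + 0 = 2.
  i=2: a_2=1, p_2 = 1*91 + 45 = 136, q_2 = 1*2 + 1 = 3.
  i=3: a_3=10, p_3 = 10*136 + 91 = 1451, q_3 = 10*3 + 2 = 32.
  i=4: a_4=1, p_4 = 1*1451 + 136 = 1587, q_4 = 1*32 + 3 = 35.
  i=5: a_5=2, p_5 = 2*1587 + 1451 = 4625, q_5 = 2*35 + 32 = 102.
Check: 4625^2 - 2056*102^2 = 21390625 - 21390624 = 1, so (x, y) = (4625, 102) solves the equation, and by the theorem it is the least positive solution.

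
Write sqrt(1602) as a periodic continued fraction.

Write x_i = (sqrt(1602) + m_i)/d_i with (m_0, d_0) = (0, 1). a_0 = floor(sqrt(1602)) = 40, since 40^2 = 1600 <= 1602 < 1681 = 41^2.
Iterate m_{i+1} = d_i*a_i - m_i, d_{i+1} = (1602 - m_{i+1}^2)/d_i, a_{i+1} = floor((a_0 + m_{i+1})/d_{i+1}):
  m_1 = 1*40 - 0 = 40, d_1 = (1602 - 40^2)/1 = 2/1 = 2, a_1 = floor((40 + 40)/2) = 40.
  m_2 = 2*40 - 40 = 40, d_2 = (1602 - 40^2)/2 = 2/2 = 1, a_2 = floor((40 + 40)/1) = 80.
  m_3 = 1*80 - 40 = 40, d_3 = (1602 - 40^2)/1 = 2/1 = 2: (m_3, d_3) = (m_1, d_1) = (40, 2), so from here the quotients repeat a_1, a_2; the period length is 2.
Hence the expansion of sqrt(1602) is a_0 = 40 followed by the repeating block 40, 80 (period 2).

[40; (40, 80)]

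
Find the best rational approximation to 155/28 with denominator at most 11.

Expand x = 155/28 as a continued fraction with the Euclidean algorithm:
  155 = 5*28 + 15, so a_0 = 5.
  28 = 1*15 + 13, so a_1 = 1.
  15 = 1*13 + 2, so a_2 = 1.
  13 = 6*2 + 1, so a_3 = 6.
  2 = 2*1 + 0, so a_4 = 2.
so x = [5; 1, 1, 6, 2].
Convergents (p_i = a_i*p_{i-1} + p_{i-2}, q_i = a_i*q_{i-1} + q_{i-2} with p_{-2}=0, p_{-1}=1, q_{-2}=1, q_{-1}=0), until the denominator exceeds 11:
  i=0: a_0=5, p_0 = 5*1 + 0 = 5, q_0 = 5*0 + 1 = 1.
  i=1: a_1=1, p_1 = 1*5 + 1 = 6, q_1 = 1*1 + 0 = 1.
  i=2: a_2=1, p_2 = 1*6 + 5 = 11, q_2 = 1*1 + 1 = 2.
  i=3: a_3=6, p_3 = 6*11 + 6 = 72, q_3 = 6*2 + 1 = 13.
q_3 = 13 > 11, so the last convergent with denominator <= 11 is p_2/q_2 = 11/2.
The closest fraction with denominator <= 11 is either p_2/q_2 or the intermediate fraction (k*p_2 + p_1)/(k*q_2 + q_1) with the largest k >= 1 whose denominator stays <= 11; these approach x as k grows, and every other convergent or intermediate fraction in range is farther away.
Largest k: floor((11 - q_1)/q_2) = floor((11 - 1)/2) = 5.
That gives (5*11 + 6)/(5*2 + 1) = 61/11.
Compare the errors: |x - 11/2| = |155*2 - 11*28|/(28*2) = 2/56, and |x - 61/11| = |155*11 - 61*28|/(28*11) = 3/308.
Cross-multiplying, 3*56 = 168 < 616 = 2*308, so 3/308 is smaller: the intermediate fraction 61/11 is closer to x than 11/2.

61/11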